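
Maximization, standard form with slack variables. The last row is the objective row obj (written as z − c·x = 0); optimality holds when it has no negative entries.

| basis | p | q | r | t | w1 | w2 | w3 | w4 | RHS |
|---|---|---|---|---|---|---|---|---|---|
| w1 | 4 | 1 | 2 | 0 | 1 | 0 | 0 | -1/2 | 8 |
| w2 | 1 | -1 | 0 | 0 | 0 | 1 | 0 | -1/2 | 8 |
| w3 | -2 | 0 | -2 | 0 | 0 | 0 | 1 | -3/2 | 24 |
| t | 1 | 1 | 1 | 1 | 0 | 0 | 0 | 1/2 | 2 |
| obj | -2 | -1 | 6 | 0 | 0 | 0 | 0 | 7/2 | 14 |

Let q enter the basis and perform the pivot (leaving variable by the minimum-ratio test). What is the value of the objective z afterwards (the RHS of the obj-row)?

16

Ratio test on column q — row 1: 8/1 = 8; row 2: entry -1 ≤ 0; row 3: entry 0 ≤ 0; row 4: 2/1 = 2. Minimum is 2 at row 4 (t leaves); pivot element 1.
Pivot on row 4; the obj-row RHS becomes 14 − (-1)·2 = 16.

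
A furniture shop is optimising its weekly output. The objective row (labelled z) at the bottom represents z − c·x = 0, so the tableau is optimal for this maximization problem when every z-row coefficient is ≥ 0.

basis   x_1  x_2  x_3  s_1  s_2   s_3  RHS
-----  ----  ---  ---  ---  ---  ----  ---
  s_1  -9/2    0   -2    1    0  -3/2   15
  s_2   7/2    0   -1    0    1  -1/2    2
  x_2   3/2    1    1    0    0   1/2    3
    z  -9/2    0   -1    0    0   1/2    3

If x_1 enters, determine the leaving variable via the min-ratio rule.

Column x_1 entries and ratios — s_1: -9/2 ≤ 0, skip; s_2: 2/(7/2) = 4/7; x_2: 3/(3/2) = 2.
Smallest ratio is 4/7 in the row of s_2, so s_2 leaves.

s_2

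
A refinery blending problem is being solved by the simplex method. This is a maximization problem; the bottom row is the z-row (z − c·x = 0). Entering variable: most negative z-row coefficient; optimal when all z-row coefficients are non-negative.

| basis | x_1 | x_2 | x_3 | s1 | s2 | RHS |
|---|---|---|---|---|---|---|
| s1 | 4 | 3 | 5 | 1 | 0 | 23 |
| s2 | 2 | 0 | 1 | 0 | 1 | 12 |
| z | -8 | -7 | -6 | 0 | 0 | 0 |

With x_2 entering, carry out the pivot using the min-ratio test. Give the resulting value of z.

161/3

Ratio test on column x_2 — row 1: 23/3 = 23/3; row 2: entry 0 ≤ 0. Minimum is 23/3 at row 1 (s1 leaves); pivot element 3.
Pivot on row 1; the z-row RHS becomes 0 − (-7)·(23/3) = 161/3.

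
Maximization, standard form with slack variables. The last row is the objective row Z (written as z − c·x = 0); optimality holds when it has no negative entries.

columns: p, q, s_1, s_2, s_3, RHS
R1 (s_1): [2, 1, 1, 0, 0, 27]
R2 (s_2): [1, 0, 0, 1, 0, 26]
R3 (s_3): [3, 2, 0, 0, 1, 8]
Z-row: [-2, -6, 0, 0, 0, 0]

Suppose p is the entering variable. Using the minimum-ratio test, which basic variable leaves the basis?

Column p entries and ratios — s_1: 27/2 = 27/2; s_2: 26/1 = 26; s_3: 8/3 = 8/3.
Smallest ratio is 8/3 in the row of s_3, so s_3 leaves.

s_3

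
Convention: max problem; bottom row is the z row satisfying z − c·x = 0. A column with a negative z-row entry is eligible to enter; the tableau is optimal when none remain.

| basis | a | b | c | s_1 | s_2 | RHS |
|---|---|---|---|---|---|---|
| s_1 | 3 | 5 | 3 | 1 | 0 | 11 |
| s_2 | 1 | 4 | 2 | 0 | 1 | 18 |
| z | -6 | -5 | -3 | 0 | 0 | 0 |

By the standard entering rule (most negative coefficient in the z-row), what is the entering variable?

Negative z-row entries: a: -6, b: -5, c: -3.
The most negative is -6 in column a, so a enters.

a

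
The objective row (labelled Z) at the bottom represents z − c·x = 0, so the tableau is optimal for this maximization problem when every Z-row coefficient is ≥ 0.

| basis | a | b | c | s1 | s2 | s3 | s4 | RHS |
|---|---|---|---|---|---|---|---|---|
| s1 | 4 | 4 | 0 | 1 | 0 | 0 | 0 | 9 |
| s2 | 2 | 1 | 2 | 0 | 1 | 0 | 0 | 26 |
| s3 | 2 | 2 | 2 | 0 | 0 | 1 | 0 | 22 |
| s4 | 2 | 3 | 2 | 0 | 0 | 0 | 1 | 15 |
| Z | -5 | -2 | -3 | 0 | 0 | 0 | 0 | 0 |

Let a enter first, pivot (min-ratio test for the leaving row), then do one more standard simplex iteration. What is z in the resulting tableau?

Ratio test on column a — row 1: 9/4 = 9/4; row 2: 26/2 = 13; row 3: 22/2 = 11; row 4: 15/2 = 15/2. Minimum is 9/4 at row 1 (s1 leaves); pivot element 4.
Pivot on row 1; the Z-row RHS becomes 0 − (-5)·(9/4) = 45/4.
Next entering variable (most negative Z-row entry -3): c.
Ratio test on column c — row 1: entry 0 ≤ 0; row 2: (43/2)/2 = 43/4; row 3: (35/2)/2 = 35/4; row 4: (21/2)/2 = 21/4. Minimum is 21/4 at row 4 (s4 leaves); pivot element 2.
After the second pivot the Z-row RHS is 45/4 − (-3)·(21/4) = 27.

27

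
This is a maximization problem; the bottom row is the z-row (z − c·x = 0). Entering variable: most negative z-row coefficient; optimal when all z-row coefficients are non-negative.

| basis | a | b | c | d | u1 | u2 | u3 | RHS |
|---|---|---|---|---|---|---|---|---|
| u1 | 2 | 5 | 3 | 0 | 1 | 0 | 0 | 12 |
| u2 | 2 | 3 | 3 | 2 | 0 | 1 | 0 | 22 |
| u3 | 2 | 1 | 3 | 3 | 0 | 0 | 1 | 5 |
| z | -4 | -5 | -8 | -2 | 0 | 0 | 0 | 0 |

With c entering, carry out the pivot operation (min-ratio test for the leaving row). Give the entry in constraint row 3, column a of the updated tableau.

2/3

Ratio test on column c — row 1: 12/3 = 4; row 2: 22/3 = 22/3; row 3: 5/3 = 5/3. Minimum is 5/3 at row 3 (u3 leaves); pivot element 3.
Divide row 3 by 3; eliminate column c from the other rows.
In the new row 3, the a entry is the old entry divided by the pivot: 2/3 = 2/3.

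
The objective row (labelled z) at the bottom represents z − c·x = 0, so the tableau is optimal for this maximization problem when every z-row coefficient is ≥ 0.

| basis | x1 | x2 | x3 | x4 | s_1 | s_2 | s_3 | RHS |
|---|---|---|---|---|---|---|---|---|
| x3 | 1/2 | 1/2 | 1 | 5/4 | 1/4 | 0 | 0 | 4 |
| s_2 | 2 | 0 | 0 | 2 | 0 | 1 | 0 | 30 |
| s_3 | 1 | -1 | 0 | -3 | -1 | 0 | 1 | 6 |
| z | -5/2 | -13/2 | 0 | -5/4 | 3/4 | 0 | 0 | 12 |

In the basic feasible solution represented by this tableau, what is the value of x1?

x1 is not in the basis, so in the current basic feasible solution x1 = 0.

0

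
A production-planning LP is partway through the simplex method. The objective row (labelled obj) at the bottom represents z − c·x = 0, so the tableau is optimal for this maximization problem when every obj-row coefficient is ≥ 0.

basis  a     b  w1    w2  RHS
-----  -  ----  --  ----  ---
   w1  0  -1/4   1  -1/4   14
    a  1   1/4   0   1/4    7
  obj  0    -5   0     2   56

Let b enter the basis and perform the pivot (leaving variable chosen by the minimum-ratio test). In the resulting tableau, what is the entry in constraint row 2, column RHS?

Ratio test on column b — row 1: entry -1/4 ≤ 0; row 2: 7/(1/4) = 28. Minimum is 28 at row 2 (a leaves); pivot element 1/4.
Divide row 2 by 1/4; eliminate column b from the other rows.
In the new row 2, the RHS entry is the old entry divided by the pivot: 7/(1/4) = 28.

28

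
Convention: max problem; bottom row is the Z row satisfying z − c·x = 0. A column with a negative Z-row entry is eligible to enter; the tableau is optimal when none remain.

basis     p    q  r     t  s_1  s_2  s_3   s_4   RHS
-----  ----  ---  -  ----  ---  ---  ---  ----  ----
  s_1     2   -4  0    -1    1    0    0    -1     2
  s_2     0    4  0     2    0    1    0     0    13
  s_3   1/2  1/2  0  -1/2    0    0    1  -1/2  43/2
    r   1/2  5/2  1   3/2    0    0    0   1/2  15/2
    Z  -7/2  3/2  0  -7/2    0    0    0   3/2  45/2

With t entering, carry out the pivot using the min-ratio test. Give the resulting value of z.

40

Ratio test on column t — row 1: entry -1 ≤ 0; row 2: 13/2 = 13/2; row 3: entry -1/2 ≤ 0; row 4: (15/2)/(3/2) = 5. Minimum is 5 at row 4 (r leaves); pivot element 3/2.
Pivot on row 4; the Z-row RHS becomes 45/2 − (-7/2)·5 = 40.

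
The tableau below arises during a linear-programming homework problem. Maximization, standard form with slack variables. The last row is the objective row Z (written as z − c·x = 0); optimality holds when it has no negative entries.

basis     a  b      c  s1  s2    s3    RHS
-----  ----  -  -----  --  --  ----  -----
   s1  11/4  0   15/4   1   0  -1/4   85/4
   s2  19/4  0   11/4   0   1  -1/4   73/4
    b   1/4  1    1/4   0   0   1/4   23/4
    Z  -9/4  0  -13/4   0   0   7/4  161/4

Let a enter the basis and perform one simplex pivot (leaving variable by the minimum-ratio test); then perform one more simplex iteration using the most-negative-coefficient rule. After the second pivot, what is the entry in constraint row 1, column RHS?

203/41

Ratio test on column a — row 1: (85/4)/(11/4) = 85/11; row 2: (73/4)/(19/4) = 73/19; row 3: (23/4)/(1/4) = 23. Minimum is 73/19 at row 2 (s2 leaves); pivot element 19/4.
Divide row 2 by 19/4; eliminate column a from the other rows.
Second iteration: most negative Z-row entry is -37/19 in column c, so c enters.
Ratio test on column c — row 1: (203/19)/(41/19) = 203/41; row 2: (73/19)/(11/19) = 73/11; row 3: (91/19)/(2/19) = 91/2. Minimum is 203/41 at row 1 (s1 leaves); pivot element 41/19.
Divide row 1 by 41/19; eliminate column c from the other rows.
After both pivots, the entry at constraint row 1, column RHS is 203/41.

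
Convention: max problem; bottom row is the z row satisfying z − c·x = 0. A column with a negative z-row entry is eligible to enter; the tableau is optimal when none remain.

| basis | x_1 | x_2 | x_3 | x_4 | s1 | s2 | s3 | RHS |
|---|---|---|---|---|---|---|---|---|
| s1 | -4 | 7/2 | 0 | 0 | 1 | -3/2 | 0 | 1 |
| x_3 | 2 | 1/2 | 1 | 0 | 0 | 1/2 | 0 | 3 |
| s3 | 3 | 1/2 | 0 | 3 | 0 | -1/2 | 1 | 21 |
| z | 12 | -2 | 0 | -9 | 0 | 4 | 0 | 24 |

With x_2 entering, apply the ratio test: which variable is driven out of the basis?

s1

Column x_2 entries and ratios — s1: 1/(7/2) = 2/7; x_3: 3/(1/2) = 6; s3: 21/(1/2) = 42.
Smallest ratio is 2/7 in the row of s1, so s1 leaves.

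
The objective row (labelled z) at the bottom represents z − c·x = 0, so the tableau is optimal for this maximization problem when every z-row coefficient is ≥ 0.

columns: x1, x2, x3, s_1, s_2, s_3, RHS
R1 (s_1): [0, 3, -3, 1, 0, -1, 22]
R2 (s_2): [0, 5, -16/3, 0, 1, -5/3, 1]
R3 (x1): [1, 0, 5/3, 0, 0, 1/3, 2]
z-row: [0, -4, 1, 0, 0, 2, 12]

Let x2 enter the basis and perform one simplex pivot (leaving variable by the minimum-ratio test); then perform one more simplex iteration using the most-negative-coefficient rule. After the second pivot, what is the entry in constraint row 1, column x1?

-3/25

Ratio test on column x2 — row 1: 22/3 = 22/3; row 2: 1/5 = 1/5; row 3: entry 0 ≤ 0. Minimum is 1/5 at row 2 (s_2 leaves); pivot element 5.
Divide row 2 by 5; eliminate column x2 from the other rows.
Second iteration: most negative z-row entry is -49/15 in column x3, so x3 enters.
Ratio test on column x3 — row 1: (107/5)/(1/5) = 107; row 2: entry -16/15 ≤ 0; row 3: 2/(5/3) = 6/5. Minimum is 6/5 at row 3 (x1 leaves); pivot element 5/3.
Divide row 3 by 5/3; eliminate column x3 from the other rows.
After both pivots, the entry at constraint row 1, column x1 is -3/25.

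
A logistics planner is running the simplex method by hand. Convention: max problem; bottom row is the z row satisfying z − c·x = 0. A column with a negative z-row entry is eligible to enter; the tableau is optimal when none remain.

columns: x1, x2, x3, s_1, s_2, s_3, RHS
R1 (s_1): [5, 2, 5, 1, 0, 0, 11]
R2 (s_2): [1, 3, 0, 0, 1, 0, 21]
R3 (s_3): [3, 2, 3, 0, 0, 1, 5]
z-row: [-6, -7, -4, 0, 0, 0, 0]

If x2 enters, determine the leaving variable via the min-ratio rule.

s_3

Column x2 entries and ratios — s_1: 11/2 = 11/2; s_2: 21/3 = 7; s_3: 5/2 = 5/2.
Smallest ratio is 5/2 in the row of s_3, so s_3 leaves.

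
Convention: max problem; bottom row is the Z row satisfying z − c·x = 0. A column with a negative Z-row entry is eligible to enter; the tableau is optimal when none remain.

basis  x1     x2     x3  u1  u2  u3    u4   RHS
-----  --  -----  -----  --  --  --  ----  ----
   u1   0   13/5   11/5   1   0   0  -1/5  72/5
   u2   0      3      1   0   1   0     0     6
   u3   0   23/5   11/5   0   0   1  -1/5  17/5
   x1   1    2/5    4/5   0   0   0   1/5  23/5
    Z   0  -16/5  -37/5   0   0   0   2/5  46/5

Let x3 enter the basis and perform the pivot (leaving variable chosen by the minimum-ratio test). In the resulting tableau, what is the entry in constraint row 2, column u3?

-5/11

Ratio test on column x3 — row 1: (72/5)/(11/5) = 72/11; row 2: 6/1 = 6; row 3: (17/5)/(11/5) = 17/11; row 4: (23/5)/(4/5) = 23/4. Minimum is 17/11 at row 3 (u3 leaves); pivot element 11/5.
Divide row 3 by 11/5; eliminate column x3 from the other rows.
Row 2 update in column u3: 0 − 1·(5/11) = -5/11.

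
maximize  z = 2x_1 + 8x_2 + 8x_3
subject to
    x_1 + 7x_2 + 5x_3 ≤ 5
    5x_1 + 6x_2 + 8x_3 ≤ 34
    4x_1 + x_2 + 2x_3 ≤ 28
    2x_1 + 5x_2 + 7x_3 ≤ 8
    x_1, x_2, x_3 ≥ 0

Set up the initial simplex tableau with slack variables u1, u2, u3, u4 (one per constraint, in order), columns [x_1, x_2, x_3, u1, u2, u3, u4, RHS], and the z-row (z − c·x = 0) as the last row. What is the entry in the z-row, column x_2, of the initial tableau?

-8

The z-row carries the negated objective coefficients: the x_2 entry is -8.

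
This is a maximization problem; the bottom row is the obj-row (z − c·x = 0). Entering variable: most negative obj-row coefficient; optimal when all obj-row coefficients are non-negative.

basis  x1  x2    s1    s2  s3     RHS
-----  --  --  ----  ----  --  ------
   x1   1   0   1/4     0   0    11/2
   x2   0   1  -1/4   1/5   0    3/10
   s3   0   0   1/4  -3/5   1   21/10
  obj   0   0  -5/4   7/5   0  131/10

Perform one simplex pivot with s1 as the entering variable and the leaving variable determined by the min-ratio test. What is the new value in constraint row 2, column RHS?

12/5

Ratio test on column s1 — row 1: (11/2)/(1/4) = 22; row 2: entry -1/4 ≤ 0; row 3: (21/10)/(1/4) = 42/5. Minimum is 42/5 at row 3 (s3 leaves); pivot element 1/4.
Divide row 3 by 1/4; eliminate column s1 from the other rows.
Row 2 update in column RHS: 3/10 − (-1/4)·(42/5) = 12/5.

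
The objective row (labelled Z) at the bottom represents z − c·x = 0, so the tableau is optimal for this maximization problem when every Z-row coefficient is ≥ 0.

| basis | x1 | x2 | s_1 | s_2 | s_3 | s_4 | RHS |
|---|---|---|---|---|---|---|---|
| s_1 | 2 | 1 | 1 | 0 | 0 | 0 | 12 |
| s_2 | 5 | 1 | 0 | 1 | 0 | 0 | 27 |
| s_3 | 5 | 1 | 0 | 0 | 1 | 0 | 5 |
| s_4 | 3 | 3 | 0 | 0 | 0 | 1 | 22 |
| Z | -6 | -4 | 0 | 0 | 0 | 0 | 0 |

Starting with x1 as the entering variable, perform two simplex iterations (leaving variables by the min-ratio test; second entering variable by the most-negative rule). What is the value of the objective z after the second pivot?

20

Ratio test on column x1 — row 1: 12/2 = 6; row 2: 27/5 = 27/5; row 3: 5/5 = 1; row 4: 22/3 = 22/3. Minimum is 1 at row 3 (s_3 leaves); pivot element 5.
Pivot on row 3; the Z-row RHS becomes 0 − (-6)·1 = 6.
Next entering variable (most negative Z-row entry -14/5): x2.
Ratio test on column x2 — row 1: 10/(3/5) = 50/3; row 2: entry 0 ≤ 0; row 3: 1/(1/5) = 5; row 4: 19/(12/5) = 95/12. Minimum is 5 at row 3 (x1 leaves); pivot element 1/5.
After the second pivot the Z-row RHS is 6 − (-14/5)·5 = 20.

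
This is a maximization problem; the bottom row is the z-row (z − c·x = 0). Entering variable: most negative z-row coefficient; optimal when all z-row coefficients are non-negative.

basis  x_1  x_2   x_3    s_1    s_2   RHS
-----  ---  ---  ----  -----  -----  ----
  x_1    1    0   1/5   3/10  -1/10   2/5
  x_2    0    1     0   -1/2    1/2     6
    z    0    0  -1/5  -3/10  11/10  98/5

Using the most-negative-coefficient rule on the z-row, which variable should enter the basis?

s_1

Negative z-row entries: x_3: -1/5, s_1: -3/10.
The most negative is -3/10 in column s_1, so s_1 enters.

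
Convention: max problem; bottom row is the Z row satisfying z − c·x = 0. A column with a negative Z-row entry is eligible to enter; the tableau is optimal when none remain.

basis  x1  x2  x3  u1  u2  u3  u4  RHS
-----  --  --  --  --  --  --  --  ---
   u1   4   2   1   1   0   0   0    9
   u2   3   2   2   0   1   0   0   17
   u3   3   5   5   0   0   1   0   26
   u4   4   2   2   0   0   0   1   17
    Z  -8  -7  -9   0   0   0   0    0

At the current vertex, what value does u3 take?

26

u3 is basic (row 3); its value is the RHS of that row, 26.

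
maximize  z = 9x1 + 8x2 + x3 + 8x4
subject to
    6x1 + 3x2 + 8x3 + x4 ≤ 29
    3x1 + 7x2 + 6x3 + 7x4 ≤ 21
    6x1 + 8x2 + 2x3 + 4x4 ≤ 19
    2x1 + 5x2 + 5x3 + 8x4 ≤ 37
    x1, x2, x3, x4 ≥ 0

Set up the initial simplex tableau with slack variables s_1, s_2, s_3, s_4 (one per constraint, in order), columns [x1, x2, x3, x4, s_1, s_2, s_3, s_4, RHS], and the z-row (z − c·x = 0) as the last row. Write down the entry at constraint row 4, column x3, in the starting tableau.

5

Constraint 4 has coefficient 5 on x3.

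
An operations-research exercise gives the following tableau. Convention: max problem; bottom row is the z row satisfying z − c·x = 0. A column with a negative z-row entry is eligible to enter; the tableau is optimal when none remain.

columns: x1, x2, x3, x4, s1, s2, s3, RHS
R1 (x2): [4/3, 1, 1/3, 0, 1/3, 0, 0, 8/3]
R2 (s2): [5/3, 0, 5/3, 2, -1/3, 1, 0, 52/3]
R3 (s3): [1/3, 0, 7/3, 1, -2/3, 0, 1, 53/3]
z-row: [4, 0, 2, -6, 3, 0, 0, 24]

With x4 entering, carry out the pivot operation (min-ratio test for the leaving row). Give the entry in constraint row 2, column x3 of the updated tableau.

5/6

Ratio test on column x4 — row 1: entry 0 ≤ 0; row 2: (52/3)/2 = 26/3; row 3: (53/3)/1 = 53/3. Minimum is 26/3 at row 2 (s2 leaves); pivot element 2.
Divide row 2 by 2; eliminate column x4 from the other rows.
In the new row 2, the x3 entry is the old entry divided by the pivot: (5/3)/2 = 5/6.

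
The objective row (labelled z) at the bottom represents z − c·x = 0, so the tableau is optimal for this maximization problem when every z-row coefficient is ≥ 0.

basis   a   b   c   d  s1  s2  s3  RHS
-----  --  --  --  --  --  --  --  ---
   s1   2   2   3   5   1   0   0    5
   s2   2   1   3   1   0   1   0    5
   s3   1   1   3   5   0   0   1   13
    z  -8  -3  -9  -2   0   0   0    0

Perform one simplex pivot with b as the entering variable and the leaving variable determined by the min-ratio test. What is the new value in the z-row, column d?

Ratio test on column b — row 1: 5/2 = 5/2; row 2: 5/1 = 5; row 3: 13/1 = 13. Minimum is 5/2 at row 1 (s1 leaves); pivot element 2.
Divide row 1 by 2; eliminate column b from the other rows.
z-row update in column d: -2 − (-3)·(5/2) = 11/2.

11/2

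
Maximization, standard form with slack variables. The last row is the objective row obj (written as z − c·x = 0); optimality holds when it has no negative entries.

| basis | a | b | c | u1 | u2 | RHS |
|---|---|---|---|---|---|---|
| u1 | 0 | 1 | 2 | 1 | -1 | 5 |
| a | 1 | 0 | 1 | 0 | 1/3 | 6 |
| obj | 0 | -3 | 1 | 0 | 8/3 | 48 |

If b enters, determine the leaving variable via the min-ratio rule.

Column b entries and ratios — u1: 5/1 = 5; a: 0 ≤ 0, skip.
Smallest ratio is 5 in the row of u1, so u1 leaves.

u1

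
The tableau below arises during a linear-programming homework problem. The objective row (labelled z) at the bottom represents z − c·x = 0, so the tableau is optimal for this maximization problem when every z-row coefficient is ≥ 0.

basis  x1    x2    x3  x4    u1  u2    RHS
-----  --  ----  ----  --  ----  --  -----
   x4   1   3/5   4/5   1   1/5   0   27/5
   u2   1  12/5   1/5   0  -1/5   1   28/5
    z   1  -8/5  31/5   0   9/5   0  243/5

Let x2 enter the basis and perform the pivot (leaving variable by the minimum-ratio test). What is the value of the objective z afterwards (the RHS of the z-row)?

157/3

Ratio test on column x2 — row 1: (27/5)/(3/5) = 9; row 2: (28/5)/(12/5) = 7/3. Minimum is 7/3 at row 2 (u2 leaves); pivot element 12/5.
Pivot on row 2; the z-row RHS becomes 243/5 − (-8/5)·(7/3) = 157/3.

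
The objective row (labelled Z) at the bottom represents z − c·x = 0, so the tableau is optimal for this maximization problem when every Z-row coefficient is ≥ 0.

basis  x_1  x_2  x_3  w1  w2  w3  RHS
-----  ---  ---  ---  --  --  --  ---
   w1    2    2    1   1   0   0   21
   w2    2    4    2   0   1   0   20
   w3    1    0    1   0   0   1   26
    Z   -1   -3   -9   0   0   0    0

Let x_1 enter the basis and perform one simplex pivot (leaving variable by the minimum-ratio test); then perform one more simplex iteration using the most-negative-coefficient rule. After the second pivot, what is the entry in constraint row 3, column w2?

-1/2

Ratio test on column x_1 — row 1: 21/2 = 21/2; row 2: 20/2 = 10; row 3: 26/1 = 26. Minimum is 10 at row 2 (w2 leaves); pivot element 2.
Divide row 2 by 2; eliminate column x_1 from the other rows.
Second iteration: most negative Z-row entry is -8 in column x_3, so x_3 enters.
Ratio test on column x_3 — row 1: entry -1 ≤ 0; row 2: 10/1 = 10; row 3: entry 0 ≤ 0. Minimum is 10 at row 2 (x_1 leaves); pivot element 1.
Divide row 2 by 1; eliminate column x_3 from the other rows.
After both pivots, the entry at constraint row 3, column w2 is -1/2.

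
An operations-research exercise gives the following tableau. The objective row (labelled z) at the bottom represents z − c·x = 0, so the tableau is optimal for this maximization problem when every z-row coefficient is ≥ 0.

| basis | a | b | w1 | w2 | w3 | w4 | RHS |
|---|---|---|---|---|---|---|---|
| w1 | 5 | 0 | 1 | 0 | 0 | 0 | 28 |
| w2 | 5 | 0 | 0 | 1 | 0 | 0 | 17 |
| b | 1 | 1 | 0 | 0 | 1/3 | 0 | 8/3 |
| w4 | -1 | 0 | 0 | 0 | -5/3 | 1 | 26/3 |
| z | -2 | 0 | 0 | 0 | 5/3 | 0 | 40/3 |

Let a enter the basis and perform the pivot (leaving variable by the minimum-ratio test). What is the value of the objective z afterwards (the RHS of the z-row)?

Ratio test on column a — row 1: 28/5 = 28/5; row 2: 17/5 = 17/5; row 3: (8/3)/1 = 8/3; row 4: entry -1 ≤ 0. Minimum is 8/3 at row 3 (b leaves); pivot element 1.
Pivot on row 3; the z-row RHS becomes 40/3 − (-2)·(8/3) = 56/3.

56/3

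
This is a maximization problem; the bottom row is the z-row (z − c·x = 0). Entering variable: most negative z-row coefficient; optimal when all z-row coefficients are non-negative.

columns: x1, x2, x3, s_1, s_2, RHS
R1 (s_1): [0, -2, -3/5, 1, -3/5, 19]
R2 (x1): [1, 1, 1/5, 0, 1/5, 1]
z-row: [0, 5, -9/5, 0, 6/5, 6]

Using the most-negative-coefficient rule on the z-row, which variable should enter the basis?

Negative z-row entries: x3: -9/5.
The most negative is -9/5 in column x3, so x3 enters.

x3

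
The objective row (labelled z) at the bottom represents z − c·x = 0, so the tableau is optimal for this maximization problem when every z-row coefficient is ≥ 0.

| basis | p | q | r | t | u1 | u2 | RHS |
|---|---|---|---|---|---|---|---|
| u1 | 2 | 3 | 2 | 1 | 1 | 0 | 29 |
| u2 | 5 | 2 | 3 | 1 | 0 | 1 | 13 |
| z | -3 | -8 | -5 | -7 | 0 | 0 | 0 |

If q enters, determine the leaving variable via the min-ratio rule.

Column q entries and ratios — u1: 29/3 = 29/3; u2: 13/2 = 13/2.
Smallest ratio is 13/2 in the row of u2, so u2 leaves.

u2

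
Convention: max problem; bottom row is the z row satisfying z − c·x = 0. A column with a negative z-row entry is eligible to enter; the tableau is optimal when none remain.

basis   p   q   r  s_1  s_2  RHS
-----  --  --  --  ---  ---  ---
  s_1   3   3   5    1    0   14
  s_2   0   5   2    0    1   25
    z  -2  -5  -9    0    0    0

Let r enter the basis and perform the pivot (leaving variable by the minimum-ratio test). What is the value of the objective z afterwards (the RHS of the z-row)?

126/5

Ratio test on column r — row 1: 14/5 = 14/5; row 2: 25/2 = 25/2. Minimum is 14/5 at row 1 (s_1 leaves); pivot element 5.
Pivot on row 1; the z-row RHS becomes 0 − (-9)·(14/5) = 126/5.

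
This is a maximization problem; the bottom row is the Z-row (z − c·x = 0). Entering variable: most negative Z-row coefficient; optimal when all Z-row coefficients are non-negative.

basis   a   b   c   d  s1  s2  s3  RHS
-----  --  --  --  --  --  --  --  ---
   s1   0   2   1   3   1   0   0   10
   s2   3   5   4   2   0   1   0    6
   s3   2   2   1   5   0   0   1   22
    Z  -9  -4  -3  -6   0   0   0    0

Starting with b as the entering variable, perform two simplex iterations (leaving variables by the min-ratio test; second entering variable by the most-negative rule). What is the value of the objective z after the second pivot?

18

Ratio test on column b — row 1: 10/2 = 5; row 2: 6/5 = 6/5; row 3: 22/2 = 11. Minimum is 6/5 at row 2 (s2 leaves); pivot element 5.
Pivot on row 2; the Z-row RHS becomes 0 − (-4)·(6/5) = 24/5.
Next entering variable (most negative Z-row entry -33/5): a.
Ratio test on column a — row 1: entry -6/5 ≤ 0; row 2: (6/5)/(3/5) = 2; row 3: (98/5)/(4/5) = 49/2. Minimum is 2 at row 2 (b leaves); pivot element 3/5.
After the second pivot the Z-row RHS is 24/5 − (-33/5)·2 = 18.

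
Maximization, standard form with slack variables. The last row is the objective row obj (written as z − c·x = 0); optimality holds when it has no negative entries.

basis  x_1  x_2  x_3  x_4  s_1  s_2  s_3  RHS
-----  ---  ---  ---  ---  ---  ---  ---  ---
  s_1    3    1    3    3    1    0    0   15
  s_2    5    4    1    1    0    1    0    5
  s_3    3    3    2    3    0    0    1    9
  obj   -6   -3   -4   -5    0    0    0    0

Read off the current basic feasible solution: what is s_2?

5

s_2 is basic (row 2); its value is the RHS of that row, 5.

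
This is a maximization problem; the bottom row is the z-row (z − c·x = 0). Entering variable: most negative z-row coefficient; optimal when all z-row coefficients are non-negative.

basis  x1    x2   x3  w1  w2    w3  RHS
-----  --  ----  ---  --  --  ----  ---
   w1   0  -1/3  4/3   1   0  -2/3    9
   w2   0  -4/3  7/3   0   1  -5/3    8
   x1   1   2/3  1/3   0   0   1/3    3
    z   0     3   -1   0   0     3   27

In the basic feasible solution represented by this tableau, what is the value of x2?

0

x2 is not in the basis, so in the current basic feasible solution x2 = 0.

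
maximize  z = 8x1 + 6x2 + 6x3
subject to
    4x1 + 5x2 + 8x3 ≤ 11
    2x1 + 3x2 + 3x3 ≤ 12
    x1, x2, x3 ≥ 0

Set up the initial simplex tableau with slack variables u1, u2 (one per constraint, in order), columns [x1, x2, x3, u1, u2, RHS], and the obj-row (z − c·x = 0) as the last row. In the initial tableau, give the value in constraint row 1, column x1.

4

Constraint 1 has coefficient 4 on x1.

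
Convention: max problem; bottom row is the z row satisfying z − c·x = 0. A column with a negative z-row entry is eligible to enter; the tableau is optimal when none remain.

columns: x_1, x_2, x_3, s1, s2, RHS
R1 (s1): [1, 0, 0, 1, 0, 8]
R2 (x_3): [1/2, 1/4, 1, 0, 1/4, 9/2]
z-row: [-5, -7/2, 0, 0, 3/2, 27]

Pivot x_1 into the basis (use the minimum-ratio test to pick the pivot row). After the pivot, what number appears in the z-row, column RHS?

67

Ratio test on column x_1 — row 1: 8/1 = 8; row 2: (9/2)/(1/2) = 9. Minimum is 8 at row 1 (s1 leaves); pivot element 1.
Divide row 1 by 1; eliminate column x_1 from the other rows.
z-row update in column RHS: 27 − (-5)·8 = 67.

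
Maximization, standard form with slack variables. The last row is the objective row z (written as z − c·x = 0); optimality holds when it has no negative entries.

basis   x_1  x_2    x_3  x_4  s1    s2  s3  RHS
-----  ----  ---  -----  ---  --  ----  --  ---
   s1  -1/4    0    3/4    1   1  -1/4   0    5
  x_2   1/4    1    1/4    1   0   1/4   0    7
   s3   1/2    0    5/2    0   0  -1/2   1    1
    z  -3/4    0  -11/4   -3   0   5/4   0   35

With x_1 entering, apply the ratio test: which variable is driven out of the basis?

s3

Column x_1 entries and ratios — s1: -1/4 ≤ 0, skip; x_2: 7/(1/4) = 28; s3: 1/(1/2) = 2.
Smallest ratio is 2 in the row of s3, so s3 leaves.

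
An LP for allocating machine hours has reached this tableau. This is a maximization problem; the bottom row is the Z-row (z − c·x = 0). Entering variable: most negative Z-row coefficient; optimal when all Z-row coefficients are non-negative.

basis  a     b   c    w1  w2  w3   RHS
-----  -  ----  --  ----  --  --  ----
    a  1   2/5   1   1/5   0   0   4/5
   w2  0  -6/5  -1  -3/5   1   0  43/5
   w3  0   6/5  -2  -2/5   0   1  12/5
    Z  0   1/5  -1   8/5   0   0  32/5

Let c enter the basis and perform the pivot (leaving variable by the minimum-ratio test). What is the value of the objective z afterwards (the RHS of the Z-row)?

36/5

Ratio test on column c — row 1: (4/5)/1 = 4/5; row 2: entry -1 ≤ 0; row 3: entry -2 ≤ 0. Minimum is 4/5 at row 1 (a leaves); pivot element 1.
Pivot on row 1; the Z-row RHS becomes 32/5 − (-1)·(4/5) = 36/5.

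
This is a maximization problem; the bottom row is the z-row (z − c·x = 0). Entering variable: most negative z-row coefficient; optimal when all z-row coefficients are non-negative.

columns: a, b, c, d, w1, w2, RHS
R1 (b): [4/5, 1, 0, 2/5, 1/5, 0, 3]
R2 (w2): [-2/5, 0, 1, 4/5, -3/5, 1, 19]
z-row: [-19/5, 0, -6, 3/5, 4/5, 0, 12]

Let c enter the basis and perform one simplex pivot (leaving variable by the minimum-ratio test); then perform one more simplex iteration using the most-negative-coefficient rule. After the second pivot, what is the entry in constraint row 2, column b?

1/2

Ratio test on column c — row 1: entry 0 ≤ 0; row 2: 19/1 = 19. Minimum is 19 at row 2 (w2 leaves); pivot element 1.
Divide row 2 by 1; eliminate column c from the other rows.
Second iteration: most negative z-row entry is -31/5 in column a, so a enters.
Ratio test on column a — row 1: 3/(4/5) = 15/4; row 2: entry -2/5 ≤ 0. Minimum is 15/4 at row 1 (b leaves); pivot element 4/5.
Divide row 1 by 4/5; eliminate column a from the other rows.
After both pivots, the entry at constraint row 2, column b is 1/2.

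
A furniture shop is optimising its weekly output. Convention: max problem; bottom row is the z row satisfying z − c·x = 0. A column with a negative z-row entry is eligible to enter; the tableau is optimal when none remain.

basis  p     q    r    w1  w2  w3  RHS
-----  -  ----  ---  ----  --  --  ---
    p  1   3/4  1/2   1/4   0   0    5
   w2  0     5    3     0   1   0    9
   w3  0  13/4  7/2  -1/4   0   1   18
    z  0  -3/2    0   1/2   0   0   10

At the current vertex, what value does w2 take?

9

w2 is basic (row 2); its value is the RHS of that row, 9.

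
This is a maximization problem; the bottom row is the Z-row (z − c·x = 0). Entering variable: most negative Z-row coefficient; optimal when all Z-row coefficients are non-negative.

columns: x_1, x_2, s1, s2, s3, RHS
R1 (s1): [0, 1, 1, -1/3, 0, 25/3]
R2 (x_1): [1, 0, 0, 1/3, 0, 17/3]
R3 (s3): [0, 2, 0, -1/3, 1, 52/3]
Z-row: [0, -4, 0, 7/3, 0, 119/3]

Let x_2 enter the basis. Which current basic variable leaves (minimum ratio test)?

Column x_2 entries and ratios — s1: (25/3)/1 = 25/3; x_1: 0 ≤ 0, skip; s3: (52/3)/2 = 26/3.
Smallest ratio is 25/3 in the row of s1, so s1 leaves.

s1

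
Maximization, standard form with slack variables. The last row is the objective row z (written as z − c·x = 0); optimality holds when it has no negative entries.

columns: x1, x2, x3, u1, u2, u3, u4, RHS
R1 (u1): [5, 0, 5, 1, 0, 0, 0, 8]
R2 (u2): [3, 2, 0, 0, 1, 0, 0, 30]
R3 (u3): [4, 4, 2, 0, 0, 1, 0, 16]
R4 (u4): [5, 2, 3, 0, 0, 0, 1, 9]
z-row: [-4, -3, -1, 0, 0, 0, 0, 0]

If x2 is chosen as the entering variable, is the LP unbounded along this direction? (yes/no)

no

Column x2 has positive entries in row(s) 2, 3, 4, so the ratio test bounds it — not unbounded.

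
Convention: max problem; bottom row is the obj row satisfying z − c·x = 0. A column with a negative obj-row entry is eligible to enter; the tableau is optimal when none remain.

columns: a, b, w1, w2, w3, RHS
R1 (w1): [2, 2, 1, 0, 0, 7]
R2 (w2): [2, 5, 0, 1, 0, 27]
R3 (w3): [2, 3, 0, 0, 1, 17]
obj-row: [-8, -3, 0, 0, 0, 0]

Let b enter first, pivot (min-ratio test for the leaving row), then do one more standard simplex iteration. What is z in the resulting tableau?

Ratio test on column b — row 1: 7/2 = 7/2; row 2: 27/5 = 27/5; row 3: 17/3 = 17/3. Minimum is 7/2 at row 1 (w1 leaves); pivot element 2.
Pivot on row 1; the obj-row RHS becomes 0 − (-3)·(7/2) = 21/2.
Next entering variable (most negative obj-row entry -5): a.
Ratio test on column a — row 1: (7/2)/1 = 7/2; row 2: entry -3 ≤ 0; row 3: entry -1 ≤ 0. Minimum is 7/2 at row 1 (b leaves); pivot element 1.
After the second pivot the obj-row RHS is 21/2 − (-5)·(7/2) = 28.

28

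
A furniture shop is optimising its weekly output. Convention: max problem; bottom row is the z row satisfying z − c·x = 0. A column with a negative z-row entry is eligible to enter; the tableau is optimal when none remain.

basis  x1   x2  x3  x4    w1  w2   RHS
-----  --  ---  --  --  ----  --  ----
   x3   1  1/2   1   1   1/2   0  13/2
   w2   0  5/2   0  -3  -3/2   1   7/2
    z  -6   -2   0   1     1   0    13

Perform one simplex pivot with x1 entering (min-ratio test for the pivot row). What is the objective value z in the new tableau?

52

Ratio test on column x1 — row 1: (13/2)/1 = 13/2; row 2: entry 0 ≤ 0. Minimum is 13/2 at row 1 (x3 leaves); pivot element 1.
Pivot on row 1; the z-row RHS becomes 13 − (-6)·(13/2) = 52.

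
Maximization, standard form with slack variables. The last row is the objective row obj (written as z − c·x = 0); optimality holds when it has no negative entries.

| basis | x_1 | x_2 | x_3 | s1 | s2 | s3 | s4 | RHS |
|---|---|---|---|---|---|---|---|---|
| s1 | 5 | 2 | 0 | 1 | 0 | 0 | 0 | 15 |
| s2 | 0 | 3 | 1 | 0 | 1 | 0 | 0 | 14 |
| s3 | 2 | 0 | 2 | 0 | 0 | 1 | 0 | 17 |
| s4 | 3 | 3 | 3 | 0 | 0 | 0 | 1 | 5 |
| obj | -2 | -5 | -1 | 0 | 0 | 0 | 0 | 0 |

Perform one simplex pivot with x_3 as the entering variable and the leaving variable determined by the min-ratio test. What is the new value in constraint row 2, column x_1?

-1

Ratio test on column x_3 — row 1: entry 0 ≤ 0; row 2: 14/1 = 14; row 3: 17/2 = 17/2; row 4: 5/3 = 5/3. Minimum is 5/3 at row 4 (s4 leaves); pivot element 3.
Divide row 4 by 3; eliminate column x_3 from the other rows.
Row 2 update in column x_1: 0 − 1·1 = -1.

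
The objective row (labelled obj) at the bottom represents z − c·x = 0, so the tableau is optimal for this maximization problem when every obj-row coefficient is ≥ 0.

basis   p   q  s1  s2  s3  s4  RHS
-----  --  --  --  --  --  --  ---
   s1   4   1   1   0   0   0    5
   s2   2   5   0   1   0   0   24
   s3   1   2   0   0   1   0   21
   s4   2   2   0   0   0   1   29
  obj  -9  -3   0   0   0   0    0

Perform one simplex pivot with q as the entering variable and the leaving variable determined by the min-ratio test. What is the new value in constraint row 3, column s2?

-2/5

Ratio test on column q — row 1: 5/1 = 5; row 2: 24/5 = 24/5; row 3: 21/2 = 21/2; row 4: 29/2 = 29/2. Minimum is 24/5 at row 2 (s2 leaves); pivot element 5.
Divide row 2 by 5; eliminate column q from the other rows.
Row 3 update in column s2: 0 − 2·(1/5) = -2/5.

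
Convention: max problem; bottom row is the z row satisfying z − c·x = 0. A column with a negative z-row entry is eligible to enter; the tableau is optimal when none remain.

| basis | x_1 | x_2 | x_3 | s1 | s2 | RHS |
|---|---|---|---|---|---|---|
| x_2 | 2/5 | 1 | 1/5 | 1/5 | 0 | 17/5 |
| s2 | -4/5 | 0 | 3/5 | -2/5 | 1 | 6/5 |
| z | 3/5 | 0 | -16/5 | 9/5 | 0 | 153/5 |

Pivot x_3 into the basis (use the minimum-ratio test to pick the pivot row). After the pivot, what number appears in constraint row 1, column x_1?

2/3

Ratio test on column x_3 — row 1: (17/5)/(1/5) = 17; row 2: (6/5)/(3/5) = 2. Minimum is 2 at row 2 (s2 leaves); pivot element 3/5.
Divide row 2 by 3/5; eliminate column x_3 from the other rows.
Row 1 update in column x_1: 2/5 − (1/5)·(-4/3) = 2/3.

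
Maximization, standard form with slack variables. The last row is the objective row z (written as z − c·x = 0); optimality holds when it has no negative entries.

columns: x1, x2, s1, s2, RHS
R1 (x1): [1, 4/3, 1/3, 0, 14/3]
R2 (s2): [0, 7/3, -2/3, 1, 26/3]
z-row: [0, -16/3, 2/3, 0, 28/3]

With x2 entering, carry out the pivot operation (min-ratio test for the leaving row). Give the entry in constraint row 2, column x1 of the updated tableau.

Ratio test on column x2 — row 1: (14/3)/(4/3) = 7/2; row 2: (26/3)/(7/3) = 26/7. Minimum is 7/2 at row 1 (x1 leaves); pivot element 4/3.
Divide row 1 by 4/3; eliminate column x2 from the other rows.
Row 2 update in column x1: 0 − (7/3)·(3/4) = -7/4.

-7/4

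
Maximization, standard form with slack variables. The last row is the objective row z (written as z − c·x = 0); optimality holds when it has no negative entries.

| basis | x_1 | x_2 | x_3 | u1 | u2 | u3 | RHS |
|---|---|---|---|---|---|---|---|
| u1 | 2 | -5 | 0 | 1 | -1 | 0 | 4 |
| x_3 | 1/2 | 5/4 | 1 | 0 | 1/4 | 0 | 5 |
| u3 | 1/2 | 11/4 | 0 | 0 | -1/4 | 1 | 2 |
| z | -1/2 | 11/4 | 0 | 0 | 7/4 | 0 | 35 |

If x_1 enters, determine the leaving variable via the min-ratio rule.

u1

Column x_1 entries and ratios — u1: 4/2 = 2; x_3: 5/(1/2) = 10; u3: 2/(1/2) = 4.
Smallest ratio is 2 in the row of u1, so u1 leaves.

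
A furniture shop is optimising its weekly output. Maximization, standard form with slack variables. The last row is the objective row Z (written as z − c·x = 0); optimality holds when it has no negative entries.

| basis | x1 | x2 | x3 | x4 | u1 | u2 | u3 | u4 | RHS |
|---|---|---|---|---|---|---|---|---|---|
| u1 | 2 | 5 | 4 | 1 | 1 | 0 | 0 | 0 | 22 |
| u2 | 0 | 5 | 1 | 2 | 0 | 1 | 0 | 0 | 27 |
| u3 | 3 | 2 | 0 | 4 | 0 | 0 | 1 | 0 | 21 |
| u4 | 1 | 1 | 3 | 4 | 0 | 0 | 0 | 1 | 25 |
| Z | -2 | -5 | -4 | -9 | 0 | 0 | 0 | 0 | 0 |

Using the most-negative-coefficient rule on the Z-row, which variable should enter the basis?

x4

Negative Z-row entries: x1: -2, x2: -5, x3: -4, x4: -9.
The most negative is -9 in column x4, so x4 enters.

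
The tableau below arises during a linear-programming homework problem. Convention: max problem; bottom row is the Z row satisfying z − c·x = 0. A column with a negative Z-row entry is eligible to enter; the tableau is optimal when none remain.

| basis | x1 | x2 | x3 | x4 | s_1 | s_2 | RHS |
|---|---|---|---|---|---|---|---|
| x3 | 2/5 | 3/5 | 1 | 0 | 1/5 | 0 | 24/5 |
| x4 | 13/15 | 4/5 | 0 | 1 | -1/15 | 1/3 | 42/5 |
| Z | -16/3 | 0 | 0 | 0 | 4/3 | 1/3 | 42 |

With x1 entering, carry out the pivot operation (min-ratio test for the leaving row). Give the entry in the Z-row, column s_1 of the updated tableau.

12/13

Ratio test on column x1 — row 1: (24/5)/(2/5) = 12; row 2: (42/5)/(13/15) = 126/13. Minimum is 126/13 at row 2 (x4 leaves); pivot element 13/15.
Divide row 2 by 13/15; eliminate column x1 from the other rows.
Z-row update in column s_1: 4/3 − (-16/3)·(-1/13) = 12/13.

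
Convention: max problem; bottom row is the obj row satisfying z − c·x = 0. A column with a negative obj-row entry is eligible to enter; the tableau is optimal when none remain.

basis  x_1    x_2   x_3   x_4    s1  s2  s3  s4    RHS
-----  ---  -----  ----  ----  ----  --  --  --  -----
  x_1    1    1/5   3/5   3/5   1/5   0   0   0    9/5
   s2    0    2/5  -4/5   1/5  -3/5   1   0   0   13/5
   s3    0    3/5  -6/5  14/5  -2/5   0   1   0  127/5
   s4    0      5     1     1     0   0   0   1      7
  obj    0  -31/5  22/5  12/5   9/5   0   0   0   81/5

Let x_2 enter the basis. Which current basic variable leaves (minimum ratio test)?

Column x_2 entries and ratios — x_1: (9/5)/(1/5) = 9; s2: (13/5)/(2/5) = 13/2; s3: (127/5)/(3/5) = 127/3; s4: 7/5 = 7/5.
Smallest ratio is 7/5 in the row of s4, so s4 leaves.

s4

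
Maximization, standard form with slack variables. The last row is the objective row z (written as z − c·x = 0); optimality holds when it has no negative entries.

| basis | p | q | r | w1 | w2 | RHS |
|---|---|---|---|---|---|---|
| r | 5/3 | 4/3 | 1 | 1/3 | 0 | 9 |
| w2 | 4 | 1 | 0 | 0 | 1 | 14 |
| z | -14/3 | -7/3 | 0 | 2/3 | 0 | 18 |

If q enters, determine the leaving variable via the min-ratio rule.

Column q entries and ratios — r: 9/(4/3) = 27/4; w2: 14/1 = 14.
Smallest ratio is 27/4 in the row of r, so r leaves.

r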